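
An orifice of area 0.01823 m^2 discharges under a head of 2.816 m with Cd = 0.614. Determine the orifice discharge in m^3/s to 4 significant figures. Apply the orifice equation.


Approach: apply the orifice equation, Q = Cd*A*sqrt(2*g*h).
Q = 0.614 * 0.01823 * sqrt(2*9.81*2.816) = 0.08320 m^3/s
Therefore the orifice discharge = 0.08320 m^3/s.


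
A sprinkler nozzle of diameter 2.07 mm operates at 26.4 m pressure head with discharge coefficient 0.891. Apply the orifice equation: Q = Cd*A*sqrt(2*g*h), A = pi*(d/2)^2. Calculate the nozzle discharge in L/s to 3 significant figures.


A = pi*(2.07e-3/2)^2 = 3.3654e-06 m^2
Q = 0.891 * 3.3654e-06 * sqrt(2*9.81*26.4) * 1000 = 0.0682 L/s
Therefore the nozzle discharge = 0.0682 L/s.


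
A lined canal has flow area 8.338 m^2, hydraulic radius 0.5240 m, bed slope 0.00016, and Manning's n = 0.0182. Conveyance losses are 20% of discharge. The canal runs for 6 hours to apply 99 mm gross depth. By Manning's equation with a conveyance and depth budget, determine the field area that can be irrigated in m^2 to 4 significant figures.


Approach: apply Manning's equation with a conveyance and depth budget, Q = (1/n)*A*R^(2/3)*S^(1/2); Q_field = Q*(1-loss); Area = Q_field*t/(d/1000).
Step 1 — canal discharge (Manning's equation):
  Q = (1/0.0182) * 8.338 * 0.5240^(2/3) * 0.00016^(1/2) = 3.76650 m^3/s
Step 2 — delivered flow: Q_field = 3.76650*(1 - 20/100) = 3.01320 m^3/s
Step 3 — volume delivered: V = 3.01320 * 6*3600 = 65085.1 m^3
Step 4 — area served: A = V / (depth/1000) = 65085.1 / 0.099 = 657400 m^2
Therefore the field area that can be irrigated = 657400 m^2.


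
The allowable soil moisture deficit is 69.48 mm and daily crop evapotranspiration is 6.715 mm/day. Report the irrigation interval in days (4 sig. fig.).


Approach: apply the irrigation interval relation, interval = SMD / ETc.
interval = 69.48 / 6.715 = 10.35 days
Therefore the irrigation interval = 10.35 days.


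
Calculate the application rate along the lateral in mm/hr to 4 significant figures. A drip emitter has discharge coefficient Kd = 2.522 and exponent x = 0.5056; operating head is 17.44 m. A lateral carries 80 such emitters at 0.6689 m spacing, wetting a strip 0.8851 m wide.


Approach: apply the emitter equation with a lateral mass balance, q = Kd*h^x; Q = n*q; rate = Q/(n*spacing*width).
Step 1 — single emitter flow (q = Kd*h^x):
  q = 2.522 * 17.44^0.5056 = 10.7021 L/hr
Step 2 — total lateral flow: Q = 80 * 10.7021 = 856.172 L/hr
Step 3 — wetted area: A = 80 * 0.6689 * 0.8851 = 47.3635 m^2
Step 4 — application rate: Q/A = 856.172/47.3635 = 18.08 mm/hr
Therefore the application rate along the lateral = 18.08 mm/hr.


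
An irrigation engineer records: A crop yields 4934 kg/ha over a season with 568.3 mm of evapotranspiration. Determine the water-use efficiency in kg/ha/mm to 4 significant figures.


Approach: apply the water-use efficiency ratio, WUE = yield/ET.
WUE = 4934 / 568.3 = 8.682 kg/ha/mm
Therefore the water-use efficiency = 8.682 kg/ha/mm.


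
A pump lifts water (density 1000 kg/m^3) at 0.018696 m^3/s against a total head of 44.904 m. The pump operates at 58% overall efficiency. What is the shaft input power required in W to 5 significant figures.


Approach: apply hydraulic power then efficiency conversion, P = rho*g*Q*H; P_in = P/eta.
Step 1 — hydraulic power (P = rho*g*Q*H):
  P = 1000 * 9.81 * 0.018696 * 44.904 = 8235.742 W
Step 2 — input power: P_in = P/eta = 8235.742 / 0.58 = 14200 W
Therefore the shaft input power required = 14200 W.


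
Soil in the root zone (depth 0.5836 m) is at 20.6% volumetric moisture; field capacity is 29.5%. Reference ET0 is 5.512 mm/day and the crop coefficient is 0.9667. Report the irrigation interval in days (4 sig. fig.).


Approach: apply soil-water budget scheduling, SMD = (FC-theta)/100*depth*1000; ETc = ET0*Kc; interval = SMD/ETc.
Step 1 — soil moisture deficit:
  SMD = (29.5 - 20.6)/100 * 0.5836 * 1000 = 51.9404 mm
Step 2 — daily crop ET (ETc = ET0*Kc):
  ETc = 5.512 * 0.9667 = 5.32845 mm/day
Step 3 — irrigation interval (SMD/ETc):
  interval = 51.9404 / 5.32845 = 9.748 days
Therefore the irrigation interval = 9.748 days.


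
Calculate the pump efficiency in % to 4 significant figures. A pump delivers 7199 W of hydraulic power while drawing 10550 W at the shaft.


Approach: apply the efficiency ratio, eta = (P_out/P_in)*100.
eta = (7199 / 10550) * 100 = 68.24 %
Therefore the pump efficiency = 68.24 %.


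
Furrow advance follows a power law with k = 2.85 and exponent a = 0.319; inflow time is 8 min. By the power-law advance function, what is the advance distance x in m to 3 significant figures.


Approach: apply the power-law advance function, x = k*t^a.
x = 2.85 * 8^0.319 = 5.53 m
Therefore the advance distance x = 5.53 m.


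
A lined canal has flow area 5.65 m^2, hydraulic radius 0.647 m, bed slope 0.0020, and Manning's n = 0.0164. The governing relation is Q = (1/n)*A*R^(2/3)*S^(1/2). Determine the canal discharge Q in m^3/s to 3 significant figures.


Q = (1/0.0164) * 5.65 * 0.647^(2/3) * 0.0020^(1/2) = 11.5 m^3/s
Therefore the canal discharge Q = 11.5 m^3/s.


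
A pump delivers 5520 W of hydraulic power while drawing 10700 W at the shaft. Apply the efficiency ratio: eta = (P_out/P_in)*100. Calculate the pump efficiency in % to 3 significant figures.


eta = (5520 / 10700) * 100 = 51.6 %
Therefore the pump efficiency = 51.6 %.


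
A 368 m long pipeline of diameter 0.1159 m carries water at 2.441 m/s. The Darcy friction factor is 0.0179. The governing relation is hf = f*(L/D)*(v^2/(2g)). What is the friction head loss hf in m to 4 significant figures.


hf = 0.0179 * (368/0.1159) * (2.441^2 / (2*9.81))
hf = 17.26 m
Therefore the friction head loss hf = 17.26 m.


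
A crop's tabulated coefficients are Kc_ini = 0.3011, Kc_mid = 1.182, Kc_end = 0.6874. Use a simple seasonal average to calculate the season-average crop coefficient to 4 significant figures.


Approach: apply a simple seasonal average, Kc_avg = (Kc_ini + Kc_mid + Kc_end)/3.
Kc_avg = (0.3011 + 1.182 + 0.6874)/3 = 0.7235
Therefore the season-average crop coefficient = 0.7235.


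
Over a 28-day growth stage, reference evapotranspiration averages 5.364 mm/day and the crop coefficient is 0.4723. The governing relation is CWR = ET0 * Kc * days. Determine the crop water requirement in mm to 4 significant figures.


CWR = 5.364 * 0.4723 * 28 = 70.94 mm
Therefore the crop water requirement = 70.94 mm.


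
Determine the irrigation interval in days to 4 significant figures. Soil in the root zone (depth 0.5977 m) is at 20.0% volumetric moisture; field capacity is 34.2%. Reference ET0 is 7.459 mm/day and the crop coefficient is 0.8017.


Approach: apply soil-water budget scheduling, SMD = (FC-theta)/100*depth*1000; ETc = ET0*Kc; interval = SMD/ETc.
Step 1 — soil moisture deficit:
  SMD = (34.2 - 20.0)/100 * 0.5977 * 1000 = 84.8734 mm
Step 2 — daily crop ET (ETc = ET0*Kc):
  ETc = 7.459 * 0.8017 = 5.97988 mm/day
Step 3 — irrigation interval (SMD/ETc):
  interval = 84.8734 / 5.97988 = 14.19 days
Therefore the irrigation interval = 14.19 days.


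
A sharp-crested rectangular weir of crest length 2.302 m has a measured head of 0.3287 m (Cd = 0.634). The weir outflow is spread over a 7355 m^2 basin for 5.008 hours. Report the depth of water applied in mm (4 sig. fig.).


Approach: apply the rectangular weir equation with a volume-to-depth conversion, Q = (2/3)*Cd*L*sqrt(2g)*H^1.5; d = Q*t/A * 1000.
Step 1 — weir discharge:
  Q = (2/3)*0.634*2.302*sqrt(2*9.81)*0.3287^1.5 = 0.812180 m^3/s
Step 2 — volume: V = 0.812180 * 5.008*3600 = 14642.6 m^3
Step 3 — depth: d = V/A * 1000 = 14642.6/7355 * 1000 = 1991 mm
Therefore the depth of water applied = 1991 mm.


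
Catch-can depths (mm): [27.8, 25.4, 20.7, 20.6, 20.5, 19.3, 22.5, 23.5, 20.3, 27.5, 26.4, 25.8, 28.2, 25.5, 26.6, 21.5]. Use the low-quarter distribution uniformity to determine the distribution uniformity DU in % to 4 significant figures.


Approach: apply the low-quarter distribution uniformity, DU = (mean of lowest quarter of readings / overall mean)*100.
sorted lowest 4 of 16: [19.3, 20.3, 20.5, 20.6] -> mean = 20.1750 mm
overall mean = 23.8813 mm
DU = (20.1750/23.8813)*100 = 84.48 %
Therefore the distribution uniformity DU = 84.48 %.


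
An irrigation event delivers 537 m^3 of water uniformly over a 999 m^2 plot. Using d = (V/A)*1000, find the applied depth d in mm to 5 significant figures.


d = (537 / 999) * 1000 = 537.54 mm
Therefore the applied depth d = 537.54 mm.


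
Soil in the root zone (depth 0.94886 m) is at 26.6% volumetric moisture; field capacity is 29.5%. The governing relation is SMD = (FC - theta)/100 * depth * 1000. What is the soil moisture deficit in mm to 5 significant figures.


SMD = (29.5 - 26.6)/100 * 0.94886 * 1000 = 27.517 mm
Therefore the soil moisture deficit = 27.517 mm.


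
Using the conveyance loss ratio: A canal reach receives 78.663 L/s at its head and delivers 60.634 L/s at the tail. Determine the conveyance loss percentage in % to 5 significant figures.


Approach: apply the conveyance loss ratio, loss% = ((Q_head - Q_tail)/Q_head)*100.
loss = ((78.663 - 60.634)/78.663)*100 = 22.919 %
Therefore the conveyance loss percentage = 22.919 %.


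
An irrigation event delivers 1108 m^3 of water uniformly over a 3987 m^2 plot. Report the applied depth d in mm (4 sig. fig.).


Approach: apply depth from volume over area, d = (V/A)*1000.
d = (1108 / 3987) * 1000 = 277.9 mm
Therefore the applied depth d = 277.9 mm.


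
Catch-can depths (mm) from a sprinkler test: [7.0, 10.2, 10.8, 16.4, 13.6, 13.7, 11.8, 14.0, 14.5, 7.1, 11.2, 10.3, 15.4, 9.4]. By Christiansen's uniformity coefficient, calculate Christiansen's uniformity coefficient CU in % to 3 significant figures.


Approach: apply Christiansen's uniformity coefficient, CU = (1 - mean_abs_deviation/mean)*100.
mean = 11.814 mm
mean |d_i - mean| = 2.3878 mm
CU = (1 - 2.3878/11.814)*100 = 79.8 %
Therefore Christiansen's uniformity coefficient CU = 79.8 %.


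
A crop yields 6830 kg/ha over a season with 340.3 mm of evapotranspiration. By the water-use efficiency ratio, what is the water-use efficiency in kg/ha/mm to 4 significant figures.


Approach: apply the water-use efficiency ratio, WUE = yield/ET.
WUE = 6830 / 340.3 = 20.07 kg/ha/mm
Therefore the water-use efficiency = 20.07 kg/ha/mm.


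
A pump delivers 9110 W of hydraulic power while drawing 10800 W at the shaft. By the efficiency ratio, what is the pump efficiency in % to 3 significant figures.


Approach: apply the efficiency ratio, eta = (P_out/P_in)*100.
eta = (9110 / 10800) * 100 = 84.4 %
Therefore the pump efficiency = 84.4 %.


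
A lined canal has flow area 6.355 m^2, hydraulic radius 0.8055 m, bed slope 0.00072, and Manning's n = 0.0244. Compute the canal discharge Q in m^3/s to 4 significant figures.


Approach: apply Manning's equation, Q = (1/n)*A*R^(2/3)*S^(1/2).
Q = (1/0.0244) * 6.355 * 0.8055^(2/3) * 0.00072^(1/2) = 6.050 m^3/s
Therefore the canal discharge Q = 6.050 m^3/s.


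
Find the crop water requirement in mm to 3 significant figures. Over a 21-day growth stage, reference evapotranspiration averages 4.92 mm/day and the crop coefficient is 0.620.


Approach: apply the crop water requirement relation, CWR = ET0 * Kc * days.
CWR = 4.92 * 0.620 * 21 = 64.1 mm
Therefore the crop water requirement = 64.1 mm.


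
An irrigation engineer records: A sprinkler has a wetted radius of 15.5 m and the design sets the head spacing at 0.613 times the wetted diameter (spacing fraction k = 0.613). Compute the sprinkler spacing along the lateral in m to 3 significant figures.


Approach: apply the sprinkler spacing rule (spacing as a fraction of wetted diameter), S = k*(2*R).
S = 0.613 * (2 * 15.5) = 19.0 m
Therefore the sprinkler spacing along the lateral = 19.0 m.


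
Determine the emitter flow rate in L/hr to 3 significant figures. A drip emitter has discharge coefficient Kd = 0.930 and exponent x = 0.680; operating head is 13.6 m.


Approach: apply the emitter characteristic equation, q = Kd * h^x.
q = 0.930 * 13.6^0.680 = 5.49 L/hr
Therefore the emitter flow rate = 5.49 L/hr.


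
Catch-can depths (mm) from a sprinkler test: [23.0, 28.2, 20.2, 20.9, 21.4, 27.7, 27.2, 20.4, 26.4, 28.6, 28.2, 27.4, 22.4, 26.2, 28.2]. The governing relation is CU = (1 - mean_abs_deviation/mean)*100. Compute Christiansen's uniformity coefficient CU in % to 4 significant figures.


mean = 25.0933 mm
mean |d_i - mean| = 2.96800 mm
CU = (1 - 2.96800/25.0933)*100 = 88.17 %
Therefore Christiansen's uniformity coefficient CU = 88.17 %.


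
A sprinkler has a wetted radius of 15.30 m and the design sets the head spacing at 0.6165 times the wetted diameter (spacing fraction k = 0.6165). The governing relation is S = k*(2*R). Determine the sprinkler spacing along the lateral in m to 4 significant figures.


S = 0.6165 * (2 * 15.30) = 18.86 m
Therefore the sprinkler spacing along the lateral = 18.86 m.


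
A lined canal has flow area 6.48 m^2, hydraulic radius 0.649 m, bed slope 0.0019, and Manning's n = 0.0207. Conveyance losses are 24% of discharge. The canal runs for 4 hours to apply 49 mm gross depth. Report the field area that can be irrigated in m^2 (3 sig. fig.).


Approach: apply Manning's equation with a conveyance and depth budget, Q = (1/n)*A*R^(2/3)*S^(1/2); Q_field = Q*(1-loss); Area = Q_field*t/(d/1000).
Step 1 — canal discharge (Manning's equation):
  Q = (1/0.0207) * 6.48 * 0.649^(2/3) * 0.0019^(1/2) = 10.228 m^3/s
Step 2 — delivered flow: Q_field = 10.228*(1 - 24/100) = 7.7736 m^3/s
Step 3 — volume delivered: V = 7.7736 * 4*3600 = 111940 m^3
Step 4 — area served: A = V / (depth/1000) = 111940 / 0.049 = 2280000 m^2
Therefore the field area that can be irrigated = 2280000 m^2.


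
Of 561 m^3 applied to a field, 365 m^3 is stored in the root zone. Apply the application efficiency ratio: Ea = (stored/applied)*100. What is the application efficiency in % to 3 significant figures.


Ea = (365/561)*100 = 65.1 %
Therefore the application efficiency = 65.1 %.


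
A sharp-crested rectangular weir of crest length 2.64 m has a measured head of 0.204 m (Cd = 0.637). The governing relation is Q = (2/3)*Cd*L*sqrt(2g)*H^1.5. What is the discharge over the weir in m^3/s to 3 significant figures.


Q = (2/3)*0.637*2.64*sqrt(2*9.81)*0.204^1.5 = 0.458 m^3/s
Therefore the discharge over the weir = 0.458 m^3/s.


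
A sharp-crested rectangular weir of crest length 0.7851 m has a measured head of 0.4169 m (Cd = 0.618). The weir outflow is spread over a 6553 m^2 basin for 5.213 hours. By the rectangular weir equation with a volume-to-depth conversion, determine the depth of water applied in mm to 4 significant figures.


Approach: apply the rectangular weir equation with a volume-to-depth conversion, Q = (2/3)*Cd*L*sqrt(2g)*H^1.5; d = Q*t/A * 1000.
Step 1 — weir discharge:
  Q = (2/3)*0.618*0.7851*sqrt(2*9.81)*0.4169^1.5 = 0.385673 m^3/s
Step 2 — volume: V = 0.385673 * 5.213*3600 = 7237.85 m^3
Step 3 — depth: d = V/A * 1000 = 7237.85/6553 * 1000 = 1105 mm
Therefore the depth of water applied = 1105 mm.


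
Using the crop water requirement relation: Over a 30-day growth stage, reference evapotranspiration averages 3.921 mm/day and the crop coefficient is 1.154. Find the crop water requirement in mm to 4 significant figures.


Approach: apply the crop water requirement relation, CWR = ET0 * Kc * days.
CWR = 3.921 * 1.154 * 30 = 135.7 mm
Therefore the crop water requirement = 135.7 mm.


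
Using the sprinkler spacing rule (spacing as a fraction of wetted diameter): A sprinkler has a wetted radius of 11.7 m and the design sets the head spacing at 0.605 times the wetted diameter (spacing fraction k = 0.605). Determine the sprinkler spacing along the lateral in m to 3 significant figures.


Approach: apply the sprinkler spacing rule (spacing as a fraction of wetted diameter), S = k*(2*R).
S = 0.605 * (2 * 11.7) = 14.2 m
Therefore the sprinkler spacing along the lateral = 14.2 m.


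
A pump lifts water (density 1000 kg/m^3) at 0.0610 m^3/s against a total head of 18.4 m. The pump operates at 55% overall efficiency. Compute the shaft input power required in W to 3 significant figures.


Approach: apply hydraulic power then efficiency conversion, P = rho*g*Q*H; P_in = P/eta.
Step 1 — hydraulic power (P = rho*g*Q*H):
  P = 1000 * 9.81 * 0.0610 * 18.4 = 11011 W
Step 2 — input power: P_in = P/eta = 11011 / 0.55 = 20000 W
Therefore the shaft input power required = 20000 W.


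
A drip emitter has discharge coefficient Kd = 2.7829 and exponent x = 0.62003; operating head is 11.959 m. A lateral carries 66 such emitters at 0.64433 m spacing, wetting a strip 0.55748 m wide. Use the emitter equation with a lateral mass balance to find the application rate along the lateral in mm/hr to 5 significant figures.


Approach: apply the emitter equation with a lateral mass balance, q = Kd*h^x; Q = n*q; rate = Q/(n*spacing*width).
Step 1 — single emitter flow (q = Kd*h^x):
  q = 2.7829 * 11.959^0.62003 = 12.96286 L/hr
Step 2 — total lateral flow: Q = 66 * 12.96286 = 855.5486 L/hr
Step 3 — wetted area: A = 66 * 0.64433 * 0.55748 = 23.70727 m^2
Step 4 — application rate: Q/A = 855.5486/23.70727 = 36.088 mm/hr
Therefore the application rate along the lateral = 36.088 mm/hr.


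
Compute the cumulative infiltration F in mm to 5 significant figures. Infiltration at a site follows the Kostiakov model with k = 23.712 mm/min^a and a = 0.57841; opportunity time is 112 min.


Approach: apply the Kostiakov infiltration equation, F = k*t^a.
F = 23.712 * 112^0.57841 = 363.29 mm
Therefore the cumulative infiltration F = 363.29 mm.


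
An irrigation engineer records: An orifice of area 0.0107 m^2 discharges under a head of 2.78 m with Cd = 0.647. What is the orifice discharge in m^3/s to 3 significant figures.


Approach: apply the orifice equation, Q = Cd*A*sqrt(2*g*h).
Q = 0.647 * 0.0107 * sqrt(2*9.81*2.78) = 0.0511 m^3/s
Therefore the orifice discharge = 0.0511 m^3/s.


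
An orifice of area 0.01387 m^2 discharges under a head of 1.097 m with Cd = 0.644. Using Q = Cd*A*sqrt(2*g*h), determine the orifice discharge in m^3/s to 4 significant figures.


Q = 0.644 * 0.01387 * sqrt(2*9.81*1.097) = 0.04144 m^3/s
Therefore the orifice discharge = 0.04144 m^3/s.


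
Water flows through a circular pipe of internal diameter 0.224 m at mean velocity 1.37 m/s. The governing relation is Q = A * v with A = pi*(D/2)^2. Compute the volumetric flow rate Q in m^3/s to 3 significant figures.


A = pi*(0.224/2)^2 = 0.039408 m^2
Q = 0.039408 * 1.37 = 0.0540 m^3/s
Therefore the volumetric flow rate Q = 0.0540 m^3/s.


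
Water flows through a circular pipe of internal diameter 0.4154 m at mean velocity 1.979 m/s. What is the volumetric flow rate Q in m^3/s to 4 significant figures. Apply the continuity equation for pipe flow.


Approach: apply the continuity equation for pipe flow, Q = A * v with A = pi*(D/2)^2.
A = pi*(0.4154/2)^2 = 0.135526 m^2
Q = 0.135526 * 1.979 = 0.2682 m^3/s
Therefore the volumetric flow rate Q = 0.2682 m^3/s.


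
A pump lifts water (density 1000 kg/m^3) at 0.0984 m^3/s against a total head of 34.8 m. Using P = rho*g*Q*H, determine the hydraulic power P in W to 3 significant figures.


P = 1000 * 9.81 * 0.0984 * 34.8 = 33600 W
Therefore the hydraulic power P = 33600 W.


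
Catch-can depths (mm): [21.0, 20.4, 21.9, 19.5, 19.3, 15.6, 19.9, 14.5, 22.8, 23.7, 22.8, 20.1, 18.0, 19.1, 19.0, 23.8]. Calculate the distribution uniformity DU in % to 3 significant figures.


Approach: apply the low-quarter distribution uniformity, DU = (mean of lowest quarter of readings / overall mean)*100.
sorted lowest 4 of 16: [14.5, 15.6, 18.0, 19.0] -> mean = 16.775 mm
overall mean = 20.087 mm
DU = (16.775/20.087)*100 = 83.5 %
Therefore the distribution uniformity DU = 83.5 %.


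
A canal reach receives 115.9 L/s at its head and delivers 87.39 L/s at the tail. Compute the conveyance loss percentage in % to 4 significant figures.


Approach: apply the conveyance loss ratio, loss% = ((Q_head - Q_tail)/Q_head)*100.
loss = ((115.9 - 87.39)/115.9)*100 = 24.60 %
Therefore the conveyance loss percentage = 24.60 %.


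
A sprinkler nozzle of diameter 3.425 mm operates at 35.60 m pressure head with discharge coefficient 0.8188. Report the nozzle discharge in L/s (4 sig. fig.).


Approach: apply the orifice equation, Q = Cd*A*sqrt(2*g*h), A = pi*(d/2)^2.
A = pi*(3.425e-3/2)^2 = 9.21321e-06 m^2
Q = 0.8188 * 9.21321e-06 * sqrt(2*9.81*35.60) * 1000 = 0.1994 L/s
Therefore the nozzle discharge = 0.1994 L/s.


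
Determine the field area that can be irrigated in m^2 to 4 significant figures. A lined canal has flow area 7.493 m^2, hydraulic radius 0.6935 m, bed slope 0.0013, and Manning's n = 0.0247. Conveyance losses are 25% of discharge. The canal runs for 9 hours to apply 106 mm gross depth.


Approach: apply Manning's equation with a conveyance and depth budget, Q = (1/n)*A*R^(2/3)*S^(1/2); Q_field = Q*(1-loss); Area = Q_field*t/(d/1000).
Step 1 — canal discharge (Manning's equation):
  Q = (1/0.0247) * 7.493 * 0.6935^(2/3) * 0.0013^(1/2) = 8.56962 m^3/s
Step 2 — delivered flow: Q_field = 8.56962*(1 - 25/100) = 6.42721 m^3/s
Step 3 — volume delivered: V = 6.42721 * 9*3600 = 208242 m^3
Step 4 — area served: A = V / (depth/1000) = 208242 / 0.106 = 1965000 m^2
Therefore the field area that can be irrigated = 1965000 m^2.


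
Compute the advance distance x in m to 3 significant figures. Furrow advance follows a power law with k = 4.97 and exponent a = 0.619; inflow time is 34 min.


Approach: apply the power-law advance function, x = k*t^a.
x = 4.97 * 34^0.619 = 44.1 m
Therefore the advance distance x = 44.1 m.


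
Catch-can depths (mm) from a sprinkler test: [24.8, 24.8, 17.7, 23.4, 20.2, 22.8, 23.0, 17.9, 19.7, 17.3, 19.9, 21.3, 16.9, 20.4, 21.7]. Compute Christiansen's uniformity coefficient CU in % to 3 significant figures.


Approach: apply Christiansen's uniformity coefficient, CU = (1 - mean_abs_deviation/mean)*100.
mean = 20.787 mm
mean |d_i - mean| = 2.1724 mm
CU = (1 - 2.1724/20.787)*100 = 89.5 %
Therefore Christiansen's uniformity coefficient CU = 89.5 %.


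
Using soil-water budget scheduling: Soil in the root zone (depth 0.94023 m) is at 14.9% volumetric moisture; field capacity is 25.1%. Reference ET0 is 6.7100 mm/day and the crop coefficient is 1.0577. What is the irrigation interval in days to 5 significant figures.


Approach: apply soil-water budget scheduling, SMD = (FC-theta)/100*depth*1000; ETc = ET0*Kc; interval = SMD/ETc.
Step 1 — soil moisture deficit:
  SMD = (25.1 - 14.9)/100 * 0.94023 * 1000 = 95.90346 mm
Step 2 — daily crop ET (ETc = ET0*Kc):
  ETc = 6.7100 * 1.0577 = 7.097167 mm/day
Step 3 — irrigation interval (SMD/ETc):
  interval = 95.90346 / 7.097167 = 13.513 days
Therefore the irrigation interval = 13.513 days.


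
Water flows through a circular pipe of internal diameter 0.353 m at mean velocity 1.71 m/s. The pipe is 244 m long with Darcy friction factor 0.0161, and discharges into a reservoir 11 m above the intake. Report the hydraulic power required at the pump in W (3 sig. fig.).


Approach: apply continuity + Darcy-Weisbach + hydraulic power, Q = A*v; hf = f*(L/D)*(v^2/(2g)); H = static + hf; P = rho*g*Q*H.
Step 1 — flow rate (continuity, Q = A*v):
  A = pi*(0.353/2)^2 = 0.097868 m^2
  Q = 0.097868 * 1.71 = 0.16735 m^3/s
Step 2 — friction head loss (Darcy-Weisbach):
  hf = 0.0161 * (244/0.353) * (1.71^2 / (2*9.81))
  hf = 1.6586 m
Step 3 — total head: H = 11 + 1.6586 = 12.659 m
Step 4 — hydraulic power (P = rho*g*Q*H):
  P = 1000 * 9.81 * 0.16735 * 12.659 = 20800 W
Therefore the hydraulic power required at the pump = 20800 W.


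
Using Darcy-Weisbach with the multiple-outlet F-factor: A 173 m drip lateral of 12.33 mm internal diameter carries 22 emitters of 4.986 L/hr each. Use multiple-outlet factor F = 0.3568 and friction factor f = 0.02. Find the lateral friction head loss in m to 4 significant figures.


Approach: apply Darcy-Weisbach with the multiple-outlet F-factor, Q = n*q/(3600*1000) m^3/s; v = Q/A; hf = F*f*(L/D)*(v^2/(2g)).
Q = 22*4.986/(3600*1000) = 3.04700e-05 m^3/s
A = pi*(12.33e-3/2)^2 = 1.19403e-04 m^2, so v = Q/A = 0.255186 m/s
hf = 0.3568*0.02*(173/0.01233)*(0.255186^2/(2*9.81)) = 0.3323 m
Therefore the lateral friction head loss = 0.3323 m.


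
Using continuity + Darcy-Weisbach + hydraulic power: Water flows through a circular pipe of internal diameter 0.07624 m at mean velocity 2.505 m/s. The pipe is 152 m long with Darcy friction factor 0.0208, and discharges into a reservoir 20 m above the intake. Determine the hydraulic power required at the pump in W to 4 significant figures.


Approach: apply continuity + Darcy-Weisbach + hydraulic power, Q = A*v; hf = f*(L/D)*(v^2/(2g)); H = static + hf; P = rho*g*Q*H.
Step 1 — flow rate (continuity, Q = A*v):
  A = pi*(0.07624/2)^2 = 0.00456516 m^2
  Q = 0.00456516 * 2.505 = 0.0114357 m^3/s
Step 2 — friction head loss (Darcy-Weisbach):
  hf = 0.0208 * (152/0.07624) * (2.505^2 / (2*9.81))
  hf = 13.2630 m
Step 3 — total head: H = 20 + 13.2630 = 33.2630 m
Step 4 — hydraulic power (P = rho*g*Q*H):
  P = 1000 * 9.81 * 0.0114357 * 33.2630 = 3732 W
Therefore the hydraulic power required at the pump = 3732 W.


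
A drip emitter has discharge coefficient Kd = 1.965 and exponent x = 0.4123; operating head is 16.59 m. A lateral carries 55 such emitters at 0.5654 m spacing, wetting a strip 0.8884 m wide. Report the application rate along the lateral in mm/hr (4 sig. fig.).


Approach: apply the emitter equation with a lateral mass balance, q = Kd*h^x; Q = n*q; rate = Q/(n*spacing*width).
Step 1 — single emitter flow (q = Kd*h^x):
  q = 1.965 * 16.59^0.4123 = 6.25612 L/hr
Step 2 — total lateral flow: Q = 55 * 6.25612 = 344.087 L/hr
Step 3 — wetted area: A = 55 * 0.5654 * 0.8884 = 27.6266 m^2
Step 4 — application rate: Q/A = 344.087/27.6266 = 12.45 mm/hr
Therefore the application rate along the lateral = 12.45 mm/hr.


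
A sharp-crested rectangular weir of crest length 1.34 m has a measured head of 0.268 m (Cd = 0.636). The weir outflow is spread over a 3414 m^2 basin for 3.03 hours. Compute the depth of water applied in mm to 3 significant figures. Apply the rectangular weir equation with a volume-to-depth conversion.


Approach: apply the rectangular weir equation with a volume-to-depth conversion, Q = (2/3)*Cd*L*sqrt(2g)*H^1.5; d = Q*t/A * 1000.
Step 1 — weir discharge:
  Q = (2/3)*0.636*1.34*sqrt(2*9.81)*0.268^1.5 = 0.34916 m^3/s
Step 2 — volume: V = 0.34916 * 3.03*3600 = 3808.6 m^3
Step 3 — depth: d = V/A * 1000 = 3808.6/3414 * 1000 = 1120 mm
Therefore the depth of water applied = 1120 mm.


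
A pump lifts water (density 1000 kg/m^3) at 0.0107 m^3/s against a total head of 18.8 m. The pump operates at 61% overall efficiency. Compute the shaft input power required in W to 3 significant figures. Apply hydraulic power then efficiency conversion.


Approach: apply hydraulic power then efficiency conversion, P = rho*g*Q*H; P_in = P/eta.
Step 1 — hydraulic power (P = rho*g*Q*H):
  P = 1000 * 9.81 * 0.0107 * 18.8 = 1973.4 W
Step 2 — input power: P_in = P/eta = 1973.4 / 0.61 = 3240 W
Therefore the shaft input power required = 3240 W.


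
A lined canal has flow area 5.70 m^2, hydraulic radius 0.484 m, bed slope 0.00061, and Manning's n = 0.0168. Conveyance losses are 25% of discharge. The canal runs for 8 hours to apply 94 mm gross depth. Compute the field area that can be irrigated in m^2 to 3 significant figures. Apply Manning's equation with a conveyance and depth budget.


Approach: apply Manning's equation with a conveyance and depth budget, Q = (1/n)*A*R^(2/3)*S^(1/2); Q_field = Q*(1-loss); Area = Q_field*t/(d/1000).
Step 1 — canal discharge (Manning's equation):
  Q = (1/0.0168) * 5.70 * 0.484^(2/3) * 0.00061^(1/2) = 5.1657 m^3/s
Step 2 — delivered flow: Q_field = 5.1657*(1 - 25/100) = 3.8743 m^3/s
Step 3 — volume delivered: V = 3.8743 * 8*3600 = 111580 m^3
Step 4 — area served: A = V / (depth/1000) = 111580 / 0.094 = 1190000 m^2
Therefore the field area that can be irrigated = 1190000 m^2.


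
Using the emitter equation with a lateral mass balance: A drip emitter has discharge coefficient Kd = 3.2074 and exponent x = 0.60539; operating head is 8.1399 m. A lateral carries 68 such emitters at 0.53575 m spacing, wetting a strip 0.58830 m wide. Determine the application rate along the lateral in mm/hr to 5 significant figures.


Approach: apply the emitter equation with a lateral mass balance, q = Kd*h^x; Q = n*q; rate = Q/(n*spacing*width).
Step 1 — single emitter flow (q = Kd*h^x):
  q = 3.2074 * 8.1399^0.60539 = 11.41387 L/hr
Step 2 — total lateral flow: Q = 68 * 11.41387 = 776.1429 L/hr
Step 3 — wetted area: A = 68 * 0.53575 * 0.58830 = 21.43236 m^2
Step 4 — application rate: Q/A = 776.1429/21.43236 = 36.214 mm/hr
Therefore the application rate along the lateral = 36.214 mm/hr.


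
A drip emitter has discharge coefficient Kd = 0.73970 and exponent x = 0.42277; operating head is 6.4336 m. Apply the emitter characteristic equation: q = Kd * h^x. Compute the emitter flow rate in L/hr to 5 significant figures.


q = 0.73970 * 6.4336^0.42277 = 1.6250 L/hr
Therefore the emitter flow rate = 1.6250 L/hr.


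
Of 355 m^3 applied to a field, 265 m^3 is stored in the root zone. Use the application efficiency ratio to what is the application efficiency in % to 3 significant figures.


Approach: apply the application efficiency ratio, Ea = (stored/applied)*100.
Ea = (265/355)*100 = 74.6 %
Therefore the application efficiency = 74.6 %.


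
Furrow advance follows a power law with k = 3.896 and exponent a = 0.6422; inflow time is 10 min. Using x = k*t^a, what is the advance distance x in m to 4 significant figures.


x = 3.896 * 10^0.6422 = 17.09 m
Therefore the advance distance x = 17.09 m.


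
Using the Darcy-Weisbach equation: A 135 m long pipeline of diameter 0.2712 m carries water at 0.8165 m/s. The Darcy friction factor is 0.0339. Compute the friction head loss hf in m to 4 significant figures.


Approach: apply the Darcy-Weisbach equation, hf = f*(L/D)*(v^2/(2g)).
hf = 0.0339 * (135/0.2712) * (0.8165^2 / (2*9.81))
hf = 0.5734 m
Therefore the friction head loss hf = 0.5734 m.


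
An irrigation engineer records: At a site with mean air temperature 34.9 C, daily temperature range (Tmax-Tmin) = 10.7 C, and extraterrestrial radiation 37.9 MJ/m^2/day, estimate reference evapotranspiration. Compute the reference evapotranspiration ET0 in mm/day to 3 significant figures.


Approach: apply the Hargreaves-Samani method, ET0 = 0.0023*(Tmean+17.8)*sqrt(Tmax-Tmin)*0.408*Ra.
ET0 = 0.0023*(34.9+17.8)*sqrt(10.7)*0.408*37.9 = 6.13 mm/day
Therefore the reference evapotranspiration ET0 = 6.13 mm/day.


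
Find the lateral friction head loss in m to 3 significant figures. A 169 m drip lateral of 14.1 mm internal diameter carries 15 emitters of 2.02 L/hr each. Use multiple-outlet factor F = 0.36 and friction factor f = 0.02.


Approach: apply Darcy-Weisbach with the multiple-outlet F-factor, Q = n*q/(3600*1000) m^3/s; v = Q/A; hf = F*f*(L/D)*(v^2/(2g)).
Q = 15*2.02/(3600*1000) = 8.4167e-06 m^3/s
A = pi*(14.1e-3/2)^2 = 1.5615e-04 m^2, so v = Q/A = 0.053903 m/s
hf = 0.36*0.02*(169/0.0141)*(0.053903^2/(2*9.81)) = 0.0128 m
Therefore the lateral friction head loss = 0.0128 m.


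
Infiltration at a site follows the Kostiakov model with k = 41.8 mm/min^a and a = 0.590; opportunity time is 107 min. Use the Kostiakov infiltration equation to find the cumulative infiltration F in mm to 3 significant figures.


Approach: apply the Kostiakov infiltration equation, F = k*t^a.
F = 41.8 * 107^0.590 = 658 mm
Therefore the cumulative infiltration F = 658 mm.


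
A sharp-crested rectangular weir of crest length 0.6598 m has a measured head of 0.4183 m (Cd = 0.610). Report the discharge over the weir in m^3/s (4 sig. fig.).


Approach: apply the rectangular weir equation, Q = (2/3)*Cd*L*sqrt(2g)*H^1.5.
Q = (2/3)*0.610*0.6598*sqrt(2*9.81)*0.4183^1.5 = 0.3215 m^3/s
Therefore the discharge over the weir = 0.3215 m^3/s.


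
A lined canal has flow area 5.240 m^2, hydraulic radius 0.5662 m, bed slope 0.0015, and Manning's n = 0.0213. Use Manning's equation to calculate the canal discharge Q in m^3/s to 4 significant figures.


Approach: apply Manning's equation, Q = (1/n)*A*R^(2/3)*S^(1/2).
Q = (1/0.0213) * 5.240 * 0.5662^(2/3) * 0.0015^(1/2) = 6.521 m^3/s
Therefore the canal discharge Q = 6.521 m^3/s.


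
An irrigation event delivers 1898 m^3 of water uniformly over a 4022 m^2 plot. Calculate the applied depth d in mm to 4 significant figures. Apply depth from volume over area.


Approach: apply depth from volume over area, d = (V/A)*1000.
d = (1898 / 4022) * 1000 = 471.9 mm
Therefore the applied depth d = 471.9 mm.


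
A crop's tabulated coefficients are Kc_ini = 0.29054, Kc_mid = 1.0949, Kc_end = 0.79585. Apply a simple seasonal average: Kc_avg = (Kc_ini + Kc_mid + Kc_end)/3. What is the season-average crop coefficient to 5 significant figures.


Kc_avg = (0.29054 + 1.0949 + 0.79585)/3 = 0.72710
Therefore the season-average crop coefficient = 0.72710.


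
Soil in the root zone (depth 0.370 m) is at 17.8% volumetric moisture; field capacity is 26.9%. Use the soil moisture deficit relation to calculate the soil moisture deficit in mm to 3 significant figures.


Approach: apply the soil moisture deficit relation, SMD = (FC - theta)/100 * depth * 1000.
SMD = (26.9 - 17.8)/100 * 0.370 * 1000 = 33.7 mm
Therefore the soil moisture deficit = 33.7 mm.


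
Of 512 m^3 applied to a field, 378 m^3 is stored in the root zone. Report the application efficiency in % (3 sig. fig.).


Approach: apply the application efficiency ratio, Ea = (stored/applied)*100.
Ea = (378/512)*100 = 73.8 %
Therefore the application efficiency = 73.8 %.


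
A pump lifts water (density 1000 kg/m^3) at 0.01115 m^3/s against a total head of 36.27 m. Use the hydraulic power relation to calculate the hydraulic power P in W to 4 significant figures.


Approach: apply the hydraulic power relation, P = rho*g*Q*H.
P = 1000 * 9.81 * 0.01115 * 36.27 = 3967 W
Therefore the hydraulic power P = 3967 W.


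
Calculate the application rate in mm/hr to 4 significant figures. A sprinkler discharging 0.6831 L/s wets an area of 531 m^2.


Approach: apply the application rate relation, rate = (Q/A)*3600.
rate = (0.6831 / 531) * 3600 = 4.631 mm/hr
Therefore the application rate = 4.631 mm/hr.


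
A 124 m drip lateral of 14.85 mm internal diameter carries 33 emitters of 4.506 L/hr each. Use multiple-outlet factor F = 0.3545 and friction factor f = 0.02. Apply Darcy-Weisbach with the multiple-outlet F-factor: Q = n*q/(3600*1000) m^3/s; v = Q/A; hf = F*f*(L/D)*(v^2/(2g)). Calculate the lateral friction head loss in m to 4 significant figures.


Q = 33*4.506/(3600*1000) = 4.13050e-05 m^3/s
A = pi*(14.85e-3/2)^2 = 1.73198e-04 m^2, so v = Q/A = 0.238484 m/s
hf = 0.3545*0.02*(124/0.01485)*(0.238484^2/(2*9.81)) = 0.1716 m
Therefore the lateral friction head loss = 0.1716 m.


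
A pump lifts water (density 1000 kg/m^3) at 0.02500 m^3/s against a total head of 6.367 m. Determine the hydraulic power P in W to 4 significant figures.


Approach: apply the hydraulic power relation, P = rho*g*Q*H.
P = 1000 * 9.81 * 0.02500 * 6.367 = 1562 W
Therefore the hydraulic power P = 1562 W.


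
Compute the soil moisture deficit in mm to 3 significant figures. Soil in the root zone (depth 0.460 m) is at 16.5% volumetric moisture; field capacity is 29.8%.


Approach: apply the soil moisture deficit relation, SMD = (FC - theta)/100 * depth * 1000.
SMD = (29.8 - 16.5)/100 * 0.460 * 1000 = 61.2 mm
Therefore the soil moisture deficit = 61.2 mm.


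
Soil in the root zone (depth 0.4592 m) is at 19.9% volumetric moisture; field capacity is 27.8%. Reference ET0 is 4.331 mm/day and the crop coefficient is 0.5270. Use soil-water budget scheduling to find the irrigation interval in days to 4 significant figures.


Approach: apply soil-water budget scheduling, SMD = (FC-theta)/100*depth*1000; ETc = ET0*Kc; interval = SMD/ETc.
Step 1 — soil moisture deficit:
  SMD = (27.8 - 19.9)/100 * 0.4592 * 1000 = 36.2768 mm
Step 2 — daily crop ET (ETc = ET0*Kc):
  ETc = 4.331 * 0.5270 = 2.28244 mm/day
Step 3 — irrigation interval (SMD/ETc):
  interval = 36.2768 / 2.28244 = 15.89 days
Therefore the irrigation interval = 15.89 days.


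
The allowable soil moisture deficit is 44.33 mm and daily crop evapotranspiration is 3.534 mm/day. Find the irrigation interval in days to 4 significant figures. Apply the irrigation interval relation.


Approach: apply the irrigation interval relation, interval = SMD / ETc.
interval = 44.33 / 3.534 = 12.54 days
Therefore the irrigation interval = 12.54 days.


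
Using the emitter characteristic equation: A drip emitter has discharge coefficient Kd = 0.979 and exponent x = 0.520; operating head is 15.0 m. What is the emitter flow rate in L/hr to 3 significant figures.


Approach: apply the emitter characteristic equation, q = Kd * h^x.
q = 0.979 * 15.0^0.520 = 4.00 L/hr
Therefore the emitter flow rate = 4.00 L/hr.


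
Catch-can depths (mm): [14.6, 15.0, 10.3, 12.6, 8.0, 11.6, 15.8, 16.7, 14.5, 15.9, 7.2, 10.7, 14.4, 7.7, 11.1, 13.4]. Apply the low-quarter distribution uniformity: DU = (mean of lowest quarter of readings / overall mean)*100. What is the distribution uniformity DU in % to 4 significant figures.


sorted lowest 4 of 16: [7.2, 7.7, 8.0, 10.3] -> mean = 8.30000 mm
overall mean = 12.4688 mm
DU = (8.30000/12.4688)*100 = 66.57 %
Therefore the distribution uniformity DU = 66.57 %.


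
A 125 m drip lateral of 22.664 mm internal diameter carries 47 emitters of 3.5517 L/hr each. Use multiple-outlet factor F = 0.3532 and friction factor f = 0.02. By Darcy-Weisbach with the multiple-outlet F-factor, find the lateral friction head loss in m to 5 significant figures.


Approach: apply Darcy-Weisbach with the multiple-outlet F-factor, Q = n*q/(3600*1000) m^3/s; v = Q/A; hf = F*f*(L/D)*(v^2/(2g)).
Q = 47*3.5517/(3600*1000) = 4.636942e-05 m^3/s
A = pi*(22.664e-3/2)^2 = 4.034252e-04 m^2, so v = Q/A = 0.1149393 m/s
hf = 0.3532*0.02*(125/0.022664)*(0.1149393^2/(2*9.81)) = 0.026234 m
Therefore the lateral friction head loss = 0.026234 m.


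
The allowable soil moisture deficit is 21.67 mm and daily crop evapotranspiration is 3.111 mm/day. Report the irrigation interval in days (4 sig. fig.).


Approach: apply the irrigation interval relation, interval = SMD / ETc.
interval = 21.67 / 3.111 = 6.966 days
Therefore the irrigation interval = 6.966 days.


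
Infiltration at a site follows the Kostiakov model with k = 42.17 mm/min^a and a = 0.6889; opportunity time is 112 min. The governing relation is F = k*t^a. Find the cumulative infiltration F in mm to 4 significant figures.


F = 42.17 * 112^0.6889 = 1088 mm
Therefore the cumulative infiltration F = 1088 mm.


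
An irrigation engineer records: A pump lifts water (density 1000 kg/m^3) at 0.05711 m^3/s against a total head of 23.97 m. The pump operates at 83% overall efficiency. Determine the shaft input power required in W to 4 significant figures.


Approach: apply hydraulic power then efficiency conversion, P = rho*g*Q*H; P_in = P/eta.
Step 1 — hydraulic power (P = rho*g*Q*H):
  P = 1000 * 9.81 * 0.05711 * 23.97 = 13429.2 W
Step 2 — input power: P_in = P/eta = 13429.2 / 0.83 = 16180 W
Therefore the shaft input power required = 16180 W.


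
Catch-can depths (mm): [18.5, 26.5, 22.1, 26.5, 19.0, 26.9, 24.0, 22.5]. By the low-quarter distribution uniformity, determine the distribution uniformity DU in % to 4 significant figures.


Approach: apply the low-quarter distribution uniformity, DU = (mean of lowest quarter of readings / overall mean)*100.
sorted lowest 2 of 8: [18.5, 19.0] -> mean = 18.7500 mm
overall mean = 23.2500 mm
DU = (18.7500/23.2500)*100 = 80.65 %
Therefore the distribution uniformity DU = 80.65 %.
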